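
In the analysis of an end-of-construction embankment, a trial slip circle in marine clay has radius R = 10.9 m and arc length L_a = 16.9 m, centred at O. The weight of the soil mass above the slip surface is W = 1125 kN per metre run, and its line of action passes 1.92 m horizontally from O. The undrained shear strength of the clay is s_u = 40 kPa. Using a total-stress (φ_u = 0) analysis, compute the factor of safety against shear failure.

FS = 3.41

Taking moments about the centre O, the resisting moment is provided by the undrained shear strength acting along the arc:
M_R = s_u·L_a·R = 40·16.90·10.9 = 7368.4 kN·m/m
M_D = W·d = 1125·1.92 = 2160.0 kN·m/m
FS = M_R / M_D = 7368.4 / 2160.0 = 3.411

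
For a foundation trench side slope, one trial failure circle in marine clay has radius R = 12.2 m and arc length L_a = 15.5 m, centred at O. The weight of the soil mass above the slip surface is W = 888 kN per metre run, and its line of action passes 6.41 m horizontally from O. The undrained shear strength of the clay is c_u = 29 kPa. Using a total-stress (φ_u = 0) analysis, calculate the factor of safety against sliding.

Taking moments about the centre O, the resisting moment is provided by the undrained shear strength acting along the arc:
M_R = c_u·L_a·R = 29·15.50·12.2 = 5483.9 kN·m/m
M_D = W·d = 888·6.41 = 5692.1 kN·m/m
FS = M_R / M_D = 5483.9 / 5692.1 = 0.963

FS = 0.96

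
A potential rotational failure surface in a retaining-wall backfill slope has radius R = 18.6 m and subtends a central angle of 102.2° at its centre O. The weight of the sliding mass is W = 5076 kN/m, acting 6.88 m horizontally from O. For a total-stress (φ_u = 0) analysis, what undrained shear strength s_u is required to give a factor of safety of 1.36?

FS = s_u·L_a·R / (W·d), so s_u = FS·W·d / (L_a·R).
Arc length L_a = R·θ = 18.6·(102.2°·π/180) = 18.6·1.7837 = 33.18 m
s_u = 1.36·5076·6.88 / (33.18·18.6) = 47495.1 / 617.10 = 76.97 kPa

s_u = 77.0 kPa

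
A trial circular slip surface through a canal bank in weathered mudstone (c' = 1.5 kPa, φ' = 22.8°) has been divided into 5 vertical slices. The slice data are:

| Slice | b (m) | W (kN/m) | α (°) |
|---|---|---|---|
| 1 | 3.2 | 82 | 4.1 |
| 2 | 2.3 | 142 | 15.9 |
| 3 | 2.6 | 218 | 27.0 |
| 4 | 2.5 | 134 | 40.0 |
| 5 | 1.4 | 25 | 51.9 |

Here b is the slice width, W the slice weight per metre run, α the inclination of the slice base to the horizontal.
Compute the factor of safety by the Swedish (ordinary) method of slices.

FS = 0.98

Ordinary method of slices: FS = Σ[c'·Δl_i + (W_i cosα_i)·tanφ'] / Σ W_i sinα_i, with Δl_i = b_i / cosα_i.
Slice 1: Δl = 3.2/cos4.1° = 3.208 m; N'_1 = 82·cos4.1° = 81.8; c'Δl = 4.81; W sinα = 5.9
Slice 2: Δl = 2.3/cos15.9° = 2.391 m; N'_2 = 142·cos15.9° = 136.6; c'Δl = 3.59; W sinα = 38.9
Slice 3: Δl = 2.6/cos27.0° = 2.918 m; N'_3 = 218·cos27.0° = 194.2; c'Δl = 4.38; W sinα = 99.0
Slice 4: Δl = 2.5/cos40.0° = 3.264 m; N'_4 = 134·cos40.0° = 102.6; c'Δl = 4.90; W sinα = 86.1
Slice 5: Δl = 1.4/cos51.9° = 2.269 m; N'_5 = 25·cos51.9° = 15.4; c'Δl = 3.40; W sinα = 19.7
Σc'Δl = 21.1 kN/m; ΣN' = 530.7 kN/m; ΣW sinα = 249.5 kN/m
Resisting = 21.1 + 530.7·tan22.8° = 21.1 + 223.1 = 244.1 kN/m
FS = 244.1 / 249.5 = 0.978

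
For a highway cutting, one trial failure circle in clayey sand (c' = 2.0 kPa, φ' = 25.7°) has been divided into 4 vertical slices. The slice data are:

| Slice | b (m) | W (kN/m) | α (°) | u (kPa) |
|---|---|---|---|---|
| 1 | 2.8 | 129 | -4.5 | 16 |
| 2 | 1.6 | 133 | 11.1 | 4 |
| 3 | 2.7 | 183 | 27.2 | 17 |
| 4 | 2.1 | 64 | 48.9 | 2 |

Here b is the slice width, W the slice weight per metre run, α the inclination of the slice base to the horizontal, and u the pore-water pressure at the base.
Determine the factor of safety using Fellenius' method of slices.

FS = 1.30

Ordinary method of slices: FS = Σ[c'·Δl_i + (W_i cosα_i − u_i·Δl_i)·tanφ'] / Σ W_i sinα_i, with Δl_i = b_i / cosα_i.
Slice 1: Δl = 2.8/cos(-4.5°) = 2.809 m; N'_1 = 129·cos(-4.5°) − 16·2.809 = 83.7; c'Δl = 5.62; W sinα = -10.1
Slice 2: Δl = 1.6/cos11.1° = 1.631 m; N'_2 = 133·cos11.1° − 4·1.631 = 124.0; c'Δl = 3.26; W sinα = 25.6
Slice 3: Δl = 2.7/cos27.2° = 3.036 m; N'_3 = 183·cos27.2° − 17·3.036 = 111.2; c'Δl = 6.07; W sinα = 83.6
Slice 4: Δl = 2.1/cos48.9° = 3.195 m; N'_4 = 64·cos48.9° − 2·3.195 = 35.7; c'Δl = 6.39; W sinα = 48.2
Σc'Δl = 21.3 kN/m; ΣN' = 354.5 kN/m; ΣW sinα = 147.4 kN/m
Resisting = 21.3 + 354.5·tan25.7° = 21.3 + 170.6 = 191.9 kN/m
FS = 191.9 / 147.4 = 1.303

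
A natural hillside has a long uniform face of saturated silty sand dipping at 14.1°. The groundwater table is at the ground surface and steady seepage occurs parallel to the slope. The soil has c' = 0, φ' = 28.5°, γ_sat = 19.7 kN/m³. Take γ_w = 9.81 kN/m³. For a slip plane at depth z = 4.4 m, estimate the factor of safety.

With seepage parallel to the slope and the water table at the surface, the effective normal stress on the slip plane uses the buoyant unit weight γ' = γ_sat − γ_w while the driving shear stress uses γ_sat:
FS = [c' + γ' z cos²β tanφ'] / [γ_sat z sinβ cosβ]
(For c' = 0 this reduces to FS = (γ'/γ_sat)·tanφ'/tanβ.)
γ' = 19.7 − 9.81 = 9.89 kN/m³
Numerator = 0.0 + 9.89·4.4·cos²14.1°·tan28.5° = 0.0 + 9.89·4.4·0.9407·0.5430 = 22.225 kPa
Denominator = 19.7·4.4·sin14.1°·cos14.1° = 19.7·4.4·0.2436·0.9699 = 20.480 kPa
FS = 22.225 / 20.480 = 1.085

FS = 1.09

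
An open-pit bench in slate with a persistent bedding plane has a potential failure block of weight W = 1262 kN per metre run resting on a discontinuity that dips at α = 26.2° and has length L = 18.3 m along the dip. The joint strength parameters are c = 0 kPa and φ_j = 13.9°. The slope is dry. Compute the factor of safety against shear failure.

FS = 0.50

Resolving the block weight along and normal to the plane and applying the Mohr–Coulomb strength on the joint:
N' = W cosα = 1262·cos26.2° = 1132.3 kN/m
Driving force T = W sinα = 1262·sin26.2° = 557.2 kN/m
Resisting force R = c·L + N'·tanφ_j = 0·18.3 + 1132.3·tan13.9° = 0.0 + 280.2 = 280.2 kN/m
FS = R / T = 280.2 / 557.2 = 0.503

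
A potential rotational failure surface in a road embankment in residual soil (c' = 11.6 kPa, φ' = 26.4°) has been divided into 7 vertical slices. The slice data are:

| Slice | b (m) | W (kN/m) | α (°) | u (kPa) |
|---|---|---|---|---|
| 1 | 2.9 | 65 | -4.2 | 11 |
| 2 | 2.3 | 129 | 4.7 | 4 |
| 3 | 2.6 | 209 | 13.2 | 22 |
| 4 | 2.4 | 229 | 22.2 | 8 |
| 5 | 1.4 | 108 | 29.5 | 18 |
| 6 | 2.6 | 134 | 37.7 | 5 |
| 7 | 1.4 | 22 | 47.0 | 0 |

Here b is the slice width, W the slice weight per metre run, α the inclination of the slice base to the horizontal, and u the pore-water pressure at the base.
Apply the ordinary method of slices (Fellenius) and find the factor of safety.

FS = 1.82

Ordinary method of slices: FS = Σ[c'·Δl_i + (W_i cosα_i − u_i·Δl_i)·tanφ'] / Σ W_i sinα_i, with Δl_i = b_i / cosα_i.
Slice 1: Δl = 2.9/cos(-4.2°) = 2.908 m; N'_1 = 65·cos(-4.2°) − 11·2.908 = 32.8; c'Δl = 33.73; W sinα = -4.8
Slice 2: Δl = 2.3/cos4.7° = 2.308 m; N'_2 = 129·cos4.7° − 4·2.308 = 119.3; c'Δl = 26.77; W sinα = 10.6
Slice 3: Δl = 2.6/cos13.2° = 2.671 m; N'_3 = 209·cos13.2° − 22·2.671 = 144.7; c'Δl = 30.98; W sinα = 47.7
Slice 4: Δl = 2.4/cos22.2° = 2.592 m; N'_4 = 229·cos22.2° − 8·2.592 = 191.3; c'Δl = 30.07; W sinα = 86.5
Slice 5: Δl = 1.4/cos29.5° = 1.609 m; N'_5 = 108·cos29.5° − 18·1.609 = 65.0; c'Δl = 18.66; W sinα = 53.2
Slice 6: Δl = 2.6/cos37.7° = 3.286 m; N'_6 = 134·cos37.7° − 5·3.286 = 89.6; c'Δl = 38.12; W sinα = 81.9
Slice 7: Δl = 1.4/cos47.0° = 2.053 m; N'_7 = 22·cos47.0° − 0·2.053 = 15.0; c'Δl = 23.81; W sinα = 16.1
Σc'Δl = 202.1 kN/m; ΣN' = 657.8 kN/m; ΣW sinα = 291.3 kN/m
Resisting = 202.1 + 657.8·tan26.4° = 202.1 + 326.5 = 528.7 kN/m
FS = 528.7 / 291.3 = 1.815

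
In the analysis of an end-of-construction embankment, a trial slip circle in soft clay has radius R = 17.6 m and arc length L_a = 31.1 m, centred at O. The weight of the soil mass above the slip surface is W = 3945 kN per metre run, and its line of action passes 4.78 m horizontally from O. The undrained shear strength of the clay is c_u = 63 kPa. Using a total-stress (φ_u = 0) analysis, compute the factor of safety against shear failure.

Taking moments about the centre O, the resisting moment is provided by the undrained shear strength acting along the arc:
M_R = c_u·L_a·R = 63·31.10·17.6 = 34483.7 kN·m/m
M_D = W·d = 3945·4.78 = 18857.1 kN·m/m
FS = M_R / M_D = 34483.7 / 18857.1 = 1.829

FS = 1.83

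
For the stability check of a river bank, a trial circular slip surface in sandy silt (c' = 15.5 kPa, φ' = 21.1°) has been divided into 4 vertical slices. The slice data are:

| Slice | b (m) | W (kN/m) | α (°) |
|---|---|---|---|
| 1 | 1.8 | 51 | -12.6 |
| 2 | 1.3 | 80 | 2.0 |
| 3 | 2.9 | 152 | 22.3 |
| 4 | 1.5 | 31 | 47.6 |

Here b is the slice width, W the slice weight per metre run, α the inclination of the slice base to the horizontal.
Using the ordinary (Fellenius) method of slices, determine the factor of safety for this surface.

FS = 3.38

Ordinary method of slices: FS = Σ[c'·Δl_i + (W_i cosα_i)·tanφ'] / Σ W_i sinα_i, with Δl_i = b_i / cosα_i.
Slice 1: Δl = 1.8/cos(-12.6°) = 1.844 m; N'_1 = 51·cos(-12.6°) = 49.8; c'Δl = 28.59; W sinα = -11.1
Slice 2: Δl = 1.3/cos2.0° = 1.301 m; N'_2 = 80·cos2.0° = 80.0; c'Δl = 20.16; W sinα = 2.8
Slice 3: Δl = 2.9/cos22.3° = 3.134 m; N'_3 = 152·cos22.3° = 140.6; c'Δl = 48.58; W sinα = 57.7
Slice 4: Δl = 1.5/cos47.6° = 2.225 m; N'_4 = 31·cos47.6° = 20.9; c'Δl = 34.48; W sinα = 22.9
Σc'Δl = 131.8 kN/m; ΣN' = 291.3 kN/m; ΣW sinα = 72.2 kN/m
Resisting = 131.8 + 291.3·tan21.1° = 131.8 + 112.4 = 244.2 kN/m
FS = 244.2 / 72.2 = 3.381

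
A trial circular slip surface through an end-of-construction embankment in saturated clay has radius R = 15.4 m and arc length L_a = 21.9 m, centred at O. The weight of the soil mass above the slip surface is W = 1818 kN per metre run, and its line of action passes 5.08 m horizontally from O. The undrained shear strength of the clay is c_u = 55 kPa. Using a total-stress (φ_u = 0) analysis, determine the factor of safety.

Taking moments about the centre O, the resisting moment is provided by the undrained shear strength acting along the arc:
M_R = c_u·L_a·R = 55·21.90·15.4 = 18549.3 kN·m/m
M_D = W·d = 1818·5.08 = 9235.4 kN·m/m
FS = M_R / M_D = 18549.3 / 9235.4 = 2.008

FS = 2.01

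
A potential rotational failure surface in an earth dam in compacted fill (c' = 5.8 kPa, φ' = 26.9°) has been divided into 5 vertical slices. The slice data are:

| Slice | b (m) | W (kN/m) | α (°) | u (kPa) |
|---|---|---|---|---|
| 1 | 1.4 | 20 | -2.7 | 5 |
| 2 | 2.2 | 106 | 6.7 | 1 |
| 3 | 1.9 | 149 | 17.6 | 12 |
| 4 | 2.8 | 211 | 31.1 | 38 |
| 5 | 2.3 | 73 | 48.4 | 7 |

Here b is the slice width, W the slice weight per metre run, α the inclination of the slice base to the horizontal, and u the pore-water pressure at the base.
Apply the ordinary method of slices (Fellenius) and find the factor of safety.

FS = 1.05

Ordinary method of slices: FS = Σ[c'·Δl_i + (W_i cosα_i − u_i·Δl_i)·tanφ'] / Σ W_i sinα_i, with Δl_i = b_i / cosα_i.
Slice 1: Δl = 1.4/cos(-2.7°) = 1.402 m; N'_1 = 20·cos(-2.7°) − 5·1.402 = 13.0; c'Δl = 8.13; W sinα = -0.9
Slice 2: Δl = 2.2/cos6.7° = 2.215 m; N'_2 = 106·cos6.7° − 1·2.215 = 103.1; c'Δl = 12.85; W sinα = 12.4
Slice 3: Δl = 1.9/cos17.6° = 1.993 m; N'_3 = 149·cos17.6° − 12·1.993 = 118.1; c'Δl = 11.56; W sinα = 45.1
Slice 4: Δl = 2.8/cos31.1° = 3.270 m; N'_4 = 211·cos31.1° − 38·3.270 = 56.4; c'Δl = 18.97; W sinα = 109.0
Slice 5: Δl = 2.3/cos48.4° = 3.464 m; N'_5 = 73·cos48.4° − 7·3.464 = 24.2; c'Δl = 20.09; W sinα = 54.6
Σc'Δl = 71.6 kN/m; ΣN' = 314.8 kN/m; ΣW sinα = 220.1 kN/m
Resisting = 71.6 + 314.8·tan26.9° = 71.6 + 159.7 = 231.3 kN/m
FS = 231.3 / 220.1 = 1.051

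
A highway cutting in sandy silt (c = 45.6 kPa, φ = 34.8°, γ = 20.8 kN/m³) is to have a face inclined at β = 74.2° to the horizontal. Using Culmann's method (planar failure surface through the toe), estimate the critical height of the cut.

Culmann's analysis gives the critical failure plane at α_cr = (β + φ)/2 = (74.2 + 34.8)/2 = 54.5°, and the critical height
H_c = (4c/γ) · sinβ cosφ / [1 − cos(β − φ)]
    = (4·45.6/20.8) · sin74.2°·cos34.8° / [1 − cos(39.4°)]
    = 8.769 · 0.9622·0.8211 / [1 − 0.7727]
    = 8.769 · 0.7901 / 0.2273
    = 30.49 m

H_c = 30.49 m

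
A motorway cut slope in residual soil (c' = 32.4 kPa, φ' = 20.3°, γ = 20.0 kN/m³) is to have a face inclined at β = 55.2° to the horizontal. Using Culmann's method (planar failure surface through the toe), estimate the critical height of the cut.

H_c = 27.75 m

Culmann's analysis gives the critical failure plane at α_cr = (β + φ')/2 = (55.2 + 20.3)/2 = 37.8°, and the critical height
H_c = (4c'/γ) · sinβ cosφ' / [1 − cos(β − φ')]
    = (4·32.4/20.0) · sin55.2°·cos20.3° / [1 − cos(34.9°)]
    = 6.480 · 0.8211·0.9379 / [1 − 0.8202]
    = 6.480 · 0.7701 / 0.1798
    = 27.75 m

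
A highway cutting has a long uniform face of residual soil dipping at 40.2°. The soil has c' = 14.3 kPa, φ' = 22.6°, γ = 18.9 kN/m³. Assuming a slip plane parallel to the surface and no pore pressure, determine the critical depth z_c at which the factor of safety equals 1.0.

z_c = 3.02 m

Setting FS = 1.00 in FS = [c' + γz cos²β tanφ'] / [γz sinβ cosβ] and solving for z:
z = c' / [γ cosβ (FS·sinβ − cosβ·tanφ')]
  = 14.3 / [18.9·cos40.2°·(1.00·sin40.2° − cos40.2°·tan22.6°)]
  = 14.3 / [18.9·0.7638·(1.00·0.6455 − 0.7638·0.4163)]
  = 14.3 / 4.7280 = 3.025 m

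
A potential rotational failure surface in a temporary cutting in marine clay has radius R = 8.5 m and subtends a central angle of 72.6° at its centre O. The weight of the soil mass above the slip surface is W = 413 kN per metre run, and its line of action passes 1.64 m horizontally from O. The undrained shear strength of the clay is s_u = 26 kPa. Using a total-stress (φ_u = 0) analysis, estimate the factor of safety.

Taking moments about the centre O, the resisting moment is provided by the undrained shear strength acting along the arc:
Arc length L_a = R·θ = 8.5·(72.6°·π/180) = 8.5·1.2671 = 10.77 m
M_R = s_u·L_a·R = 26·10.77·8.5 = 2380.3 kN·m/m
M_D = W·d = 413·1.64 = 677.3 kN·m/m
FS = M_R / M_D = 2380.3 / 677.3 = 3.514

FS = 3.51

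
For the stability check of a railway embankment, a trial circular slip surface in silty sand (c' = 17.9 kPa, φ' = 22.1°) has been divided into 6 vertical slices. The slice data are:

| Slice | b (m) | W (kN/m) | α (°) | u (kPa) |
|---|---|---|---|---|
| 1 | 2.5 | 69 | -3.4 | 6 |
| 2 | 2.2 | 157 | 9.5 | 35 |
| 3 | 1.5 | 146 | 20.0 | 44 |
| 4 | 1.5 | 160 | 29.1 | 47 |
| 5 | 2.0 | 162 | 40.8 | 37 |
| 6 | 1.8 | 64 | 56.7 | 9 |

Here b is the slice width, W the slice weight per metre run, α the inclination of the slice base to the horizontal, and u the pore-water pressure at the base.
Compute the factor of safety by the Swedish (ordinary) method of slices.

FS = 1.19

Ordinary method of slices: FS = Σ[c'·Δl_i + (W_i cosα_i − u_i·Δl_i)·tanφ'] / Σ W_i sinα_i, with Δl_i = b_i / cosα_i.
Slice 1: Δl = 2.5/cos(-3.4°) = 2.504 m; N'_1 = 69·cos(-3.4°) − 6·2.504 = 53.9; c'Δl = 44.83; W sinα = -4.1
Slice 2: Δl = 2.2/cos9.5° = 2.231 m; N'_2 = 157·cos9.5° − 35·2.231 = 76.8; c'Δl = 39.93; W sinα = 25.9
Slice 3: Δl = 1.5/cos20.0° = 1.596 m; N'_3 = 146·cos20.0° − 44·1.596 = 67.0; c'Δl = 28.57; W sinα = 49.9
Slice 4: Δl = 1.5/cos29.1° = 1.717 m; N'_4 = 160·cos29.1° − 47·1.717 = 59.1; c'Δl = 30.73; W sinα = 77.8
Slice 5: Δl = 2.0/cos40.8° = 2.642 m; N'_5 = 162·cos40.8° − 37·2.642 = 24.9; c'Δl = 47.29; W sinα = 105.9
Slice 6: Δl = 1.8/cos56.7° = 3.279 m; N'_6 = 64·cos56.7° − 9·3.279 = 5.6; c'Δl = 58.69; W sinα = 53.5
Σc'Δl = 250.0 kN/m; ΣN' = 287.2 kN/m; ΣW sinα = 308.9 kN/m
Resisting = 250.0 + 287.2·tan22.1° = 250.0 + 116.6 = 366.7 kN/m
FS = 366.7 / 308.9 = 1.187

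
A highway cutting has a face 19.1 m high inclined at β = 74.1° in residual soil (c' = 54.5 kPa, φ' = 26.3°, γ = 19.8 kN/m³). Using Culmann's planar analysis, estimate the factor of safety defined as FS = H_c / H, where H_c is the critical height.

H_c = (4c'/γ) · sinβ cosφ' / [1 − cos(β − φ')]
    = (4·54.5/19.8) · sin74.1°·cos26.3° / [1 − cos47.8°]
    = 11.010 · 0.8622 / 0.3283 = 28.92 m
FS = H_c / H = 28.92 / 19.1 = 1.514

FS = 1.51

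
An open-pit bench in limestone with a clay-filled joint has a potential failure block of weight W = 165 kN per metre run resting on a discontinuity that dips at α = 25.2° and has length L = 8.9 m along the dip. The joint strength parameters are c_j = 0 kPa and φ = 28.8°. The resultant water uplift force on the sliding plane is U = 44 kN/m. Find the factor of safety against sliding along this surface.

Resolving the block weight along and normal to the plane and applying the Mohr–Coulomb strength on the joint:
N' = W cosα − U = 165·cos25.2° − 44 = 105.3 kN/m
Driving force T = W sinα = 165·sin25.2° = 70.3 kN/m
Resisting force R = c_j·L + N'·tanφ = 0·8.9 + 105.3·tan28.8° = 0.0 + 57.9 = 57.9 kN/m
FS = R / T = 57.9 / 70.3 = 0.824

FS = 0.82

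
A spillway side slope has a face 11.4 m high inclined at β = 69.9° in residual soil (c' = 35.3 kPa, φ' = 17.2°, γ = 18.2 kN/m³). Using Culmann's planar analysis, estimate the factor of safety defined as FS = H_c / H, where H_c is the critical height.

FS = 1.55

H_c = (4c'/γ) · sinβ cosφ' / [1 − cos(β − φ')]
    = (4·35.3/18.2) · sin69.9°·cos17.2° / [1 − cos52.7°]
    = 7.758 · 0.8971 / 0.3940 = 17.66 m
FS = H_c / H = 17.66 / 11.4 = 1.549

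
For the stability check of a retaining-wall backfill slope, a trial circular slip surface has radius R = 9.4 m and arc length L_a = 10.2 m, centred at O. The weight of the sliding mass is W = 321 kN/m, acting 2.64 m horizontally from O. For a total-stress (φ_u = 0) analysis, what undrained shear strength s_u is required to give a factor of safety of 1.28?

s_u = 11.3 kPa

FS = s_u·L_a·R / (W·d), so s_u = FS·W·d / (L_a·R).
s_u = 1.28·321·2.64 / (10.20·9.4) = 1084.7 / 95.88 = 11.31 kPa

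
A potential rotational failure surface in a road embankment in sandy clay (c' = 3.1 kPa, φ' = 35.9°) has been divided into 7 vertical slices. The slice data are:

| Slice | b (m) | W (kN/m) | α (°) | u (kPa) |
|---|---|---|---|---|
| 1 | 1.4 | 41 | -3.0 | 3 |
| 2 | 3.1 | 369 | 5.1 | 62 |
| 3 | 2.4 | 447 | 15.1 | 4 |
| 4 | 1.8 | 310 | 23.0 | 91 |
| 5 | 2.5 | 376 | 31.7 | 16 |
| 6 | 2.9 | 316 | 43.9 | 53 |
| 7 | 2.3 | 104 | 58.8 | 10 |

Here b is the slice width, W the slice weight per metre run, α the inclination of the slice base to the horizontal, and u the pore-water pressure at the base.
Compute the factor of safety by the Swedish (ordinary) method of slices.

Ordinary method of slices: FS = Σ[c'·Δl_i + (W_i cosα_i − u_i·Δl_i)·tanφ'] / Σ W_i sinα_i, with Δl_i = b_i / cosα_i.
Slice 1: Δl = 1.4/cos(-3.0°) = 1.402 m; N'_1 = 41·cos(-3.0°) − 3·1.402 = 36.7; c'Δl = 4.35; W sinα = -2.1
Slice 2: Δl = 3.1/cos5.1° = 3.112 m; N'_2 = 369·cos5.1° − 62·3.112 = 174.6; c'Δl = 9.65; W sinα = 32.8
Slice 3: Δl = 2.4/cos15.1° = 2.486 m; N'_3 = 447·cos15.1° − 4·2.486 = 421.6; c'Δl = 7.71; W sinα = 116.4
Slice 4: Δl = 1.8/cos23.0° = 1.955 m; N'_4 = 310·cos23.0° − 91·1.955 = 107.4; c'Δl = 6.06; W sinα = 121.1
Slice 5: Δl = 2.5/cos31.7° = 2.938 m; N'_5 = 376·cos31.7° − 16·2.938 = 272.9; c'Δl = 9.11; W sinα = 197.6
Slice 6: Δl = 2.9/cos43.9° = 4.025 m; N'_6 = 316·cos43.9° − 53·4.025 = 14.4; c'Δl = 12.48; W sinα = 219.1
Slice 7: Δl = 2.3/cos58.8° = 4.440 m; N'_7 = 104·cos58.8° − 10·4.440 = 9.5; c'Δl = 13.76; W sinα = 89.0
Σc'Δl = 63.1 kN/m; ΣN' = 1037.1 kN/m; ΣW sinα = 773.9 kN/m
Resisting = 63.1 + 1037.1·tan35.9° = 63.1 + 750.7 = 813.8 kN/m
FS = 813.8 / 773.9 = 1.052

FS = 1.05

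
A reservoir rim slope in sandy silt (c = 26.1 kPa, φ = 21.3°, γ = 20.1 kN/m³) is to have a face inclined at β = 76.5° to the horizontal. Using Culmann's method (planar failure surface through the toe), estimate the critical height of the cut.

H_c = 10.96 m

Culmann's analysis gives the critical failure plane at α_cr = (β + φ)/2 = (76.5 + 21.3)/2 = 48.9°, and the critical height
H_c = (4c/γ) · sinβ cosφ / [1 − cos(β − φ)]
    = (4·26.1/20.1) · sin76.5°·cos21.3° / [1 − cos(55.2°)]
    = 5.194 · 0.9724·0.9317 / [1 − 0.5707]
    = 5.194 · 0.9059 / 0.4293
    = 10.96 m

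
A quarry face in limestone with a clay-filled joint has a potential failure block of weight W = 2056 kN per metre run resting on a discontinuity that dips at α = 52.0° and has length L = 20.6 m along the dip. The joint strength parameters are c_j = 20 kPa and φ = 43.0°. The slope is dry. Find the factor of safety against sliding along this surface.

Resolving the block weight along and normal to the plane and applying the Mohr–Coulomb strength on the joint:
N' = W cosα = 2056·cos52.0° = 1265.8 kN/m
Driving force T = W sinα = 2056·sin52.0° = 1620.2 kN/m
Resisting force R = c_j·L + N'·tanφ = 20·20.6 + 1265.8·tan43.0° = 412.0 + 1180.4 = 1592.4 kN/m
FS = R / T = 1592.4 / 1620.2 = 0.983

FS = 0.98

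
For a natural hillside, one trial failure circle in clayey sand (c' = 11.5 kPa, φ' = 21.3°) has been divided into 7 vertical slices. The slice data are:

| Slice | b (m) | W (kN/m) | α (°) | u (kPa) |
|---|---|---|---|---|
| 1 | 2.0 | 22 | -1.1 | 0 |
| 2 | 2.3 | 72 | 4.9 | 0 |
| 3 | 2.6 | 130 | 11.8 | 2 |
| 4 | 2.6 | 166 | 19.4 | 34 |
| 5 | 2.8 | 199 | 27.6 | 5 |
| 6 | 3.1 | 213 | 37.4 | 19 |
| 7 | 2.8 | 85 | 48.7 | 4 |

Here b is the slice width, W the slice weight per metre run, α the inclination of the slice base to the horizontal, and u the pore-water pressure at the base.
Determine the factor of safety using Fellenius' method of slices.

FS = 1.25

Ordinary method of slices: FS = Σ[c'·Δl_i + (W_i cosα_i − u_i·Δl_i)·tanφ'] / Σ W_i sinα_i, with Δl_i = b_i / cosα_i.
Slice 1: Δl = 2.0/cos(-1.1°) = 2.000 m; N'_1 = 22·cos(-1.1°) − 0·2.000 = 22.0; c'Δl = 23.00; W sinα = -0.4
Slice 2: Δl = 2.3/cos4.9° = 2.308 m; N'_2 = 72·cos4.9° − 0·2.308 = 71.7; c'Δl = 26.55; W sinα = 6.2
Slice 3: Δl = 2.6/cos11.8° = 2.656 m; N'_3 = 130·cos11.8° − 2·2.656 = 121.9; c'Δl = 30.55; W sinα = 26.6
Slice 4: Δl = 2.6/cos19.4° = 2.757 m; N'_4 = 166·cos19.4° − 34·2.757 = 62.9; c'Δl = 31.70; W sinα = 55.1
Slice 5: Δl = 2.8/cos27.6° = 3.160 m; N'_5 = 199·cos27.6° − 5·3.160 = 160.6; c'Δl = 36.33; W sinα = 92.2
Slice 6: Δl = 3.1/cos37.4° = 3.902 m; N'_6 = 213·cos37.4° − 19·3.902 = 95.1; c'Δl = 44.88; W sinα = 129.4
Slice 7: Δl = 2.8/cos48.7° = 4.242 m; N'_7 = 85·cos48.7° − 4·4.242 = 39.1; c'Δl = 48.79; W sinα = 63.9
Σc'Δl = 241.8 kN/m; ΣN' = 573.3 kN/m; ΣW sinα = 372.9 kN/m
Resisting = 241.8 + 573.3·tan21.3° = 241.8 + 223.5 = 465.3 kN/m
FS = 465.3 / 372.9 = 1.248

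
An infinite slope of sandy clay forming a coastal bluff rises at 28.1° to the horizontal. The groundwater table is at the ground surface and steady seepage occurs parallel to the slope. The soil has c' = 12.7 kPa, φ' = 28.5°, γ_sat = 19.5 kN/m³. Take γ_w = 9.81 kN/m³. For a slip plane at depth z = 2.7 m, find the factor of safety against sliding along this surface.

With seepage parallel to the slope and the water table at the surface, the effective normal stress on the slip plane uses the buoyant unit weight γ' = γ_sat − γ_w while the driving shear stress uses γ_sat:
FS = [c' + γ' z cos²β tanφ'] / [γ_sat z sinβ cosβ]
γ' = 19.5 − 9.81 = 9.69 kN/m³
Numerator = 12.7 + 9.69·2.7·cos²28.1°·tan28.5° = 12.7 + 9.69·2.7·0.7781·0.5430 = 23.754 kPa
Denominator = 19.5·2.7·sin28.1°·cos28.1° = 19.5·2.7·0.4710·0.8821 = 21.876 kPa
FS = 23.754 / 21.876 = 1.086

FS = 1.09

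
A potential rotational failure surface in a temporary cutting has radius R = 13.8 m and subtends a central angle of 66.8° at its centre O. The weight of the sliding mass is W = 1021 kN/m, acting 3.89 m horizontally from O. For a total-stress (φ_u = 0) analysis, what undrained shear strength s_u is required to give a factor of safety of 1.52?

FS = s_u·L_a·R / (W·d), so s_u = FS·W·d / (L_a·R).
Arc length L_a = R·θ = 13.8·(66.8°·π/180) = 13.8·1.1659 = 16.09 m
s_u = 1.52·1021·3.89 / (16.09·13.8) = 6037.0 / 222.03 = 27.19 kPa

s_u = 27.2 kPa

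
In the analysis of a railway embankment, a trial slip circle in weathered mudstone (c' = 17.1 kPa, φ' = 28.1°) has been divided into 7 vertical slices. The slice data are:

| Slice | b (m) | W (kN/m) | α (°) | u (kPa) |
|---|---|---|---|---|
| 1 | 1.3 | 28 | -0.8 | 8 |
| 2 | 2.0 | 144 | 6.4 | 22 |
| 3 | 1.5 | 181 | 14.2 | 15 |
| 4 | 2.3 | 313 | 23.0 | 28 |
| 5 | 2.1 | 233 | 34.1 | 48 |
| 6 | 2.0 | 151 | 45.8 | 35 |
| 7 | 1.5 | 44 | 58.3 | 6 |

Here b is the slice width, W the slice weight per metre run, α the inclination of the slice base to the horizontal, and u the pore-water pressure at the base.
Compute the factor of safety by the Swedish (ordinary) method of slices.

FS = 1.24

Ordinary method of slices: FS = Σ[c'·Δl_i + (W_i cosα_i − u_i·Δl_i)·tanφ'] / Σ W_i sinα_i, with Δl_i = b_i / cosα_i.
Slice 1: Δl = 1.3/cos(-0.8°) = 1.300 m; N'_1 = 28·cos(-0.8°) − 8·1.300 = 17.6; c'Δl = 22.23; W sinα = -0.4
Slice 2: Δl = 2.0/cos6.4° = 2.013 m; N'_2 = 144·cos6.4° − 22·2.013 = 98.8; c'Δl = 34.41; W sinα = 16.1
Slice 3: Δl = 1.5/cos14.2° = 1.547 m; N'_3 = 181·cos14.2° − 15·1.547 = 152.3; c'Δl = 26.46; W sinα = 44.4
Slice 4: Δl = 2.3/cos23.0° = 2.499 m; N'_4 = 313·cos23.0° − 28·2.499 = 218.2; c'Δl = 42.73; W sinα = 122.3
Slice 5: Δl = 2.1/cos34.1° = 2.536 m; N'_5 = 233·cos34.1° − 48·2.536 = 71.2; c'Δl = 43.37; W sinα = 130.6
Slice 6: Δl = 2.0/cos45.8° = 2.869 m; N'_6 = 151·cos45.8° − 35·2.869 = 4.9; c'Δl = 49.06; W sinα = 108.3
Slice 7: Δl = 1.5/cos58.3° = 2.855 m; N'_7 = 44·cos58.3° − 6·2.855 = 6.0; c'Δl = 48.81; W sinα = 37.4
Σc'Δl = 267.1 kN/m; ΣN' = 568.9 kN/m; ΣW sinα = 458.7 kN/m
Resisting = 267.1 + 568.9·tan28.1° = 267.1 + 303.8 = 570.8 kN/m
FS = 570.8 / 458.7 = 1.245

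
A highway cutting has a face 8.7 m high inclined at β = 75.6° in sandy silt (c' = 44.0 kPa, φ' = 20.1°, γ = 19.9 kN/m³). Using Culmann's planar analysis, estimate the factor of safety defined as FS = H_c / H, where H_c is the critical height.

FS = 2.13

H_c = (4c'/γ) · sinβ cosφ' / [1 − cos(β − φ')]
    = (4·44.0/19.9) · sin75.6°·cos20.1° / [1 − cos55.5°]
    = 8.844 · 0.9096 / 0.4336 = 18.55 m
FS = H_c / H = 18.55 / 8.7 = 2.133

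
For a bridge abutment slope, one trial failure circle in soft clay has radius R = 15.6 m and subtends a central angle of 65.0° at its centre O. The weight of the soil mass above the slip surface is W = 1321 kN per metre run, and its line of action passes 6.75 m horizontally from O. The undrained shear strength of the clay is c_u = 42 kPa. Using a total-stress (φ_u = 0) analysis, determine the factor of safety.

FS = 1.30

Taking moments about the centre O, the resisting moment is provided by the undrained shear strength acting along the arc:
Arc length L_a = R·θ = 15.6·(65.0°·π/180) = 15.6·1.1345 = 17.70 m
M_R = c_u·L_a·R = 42·17.70·15.6 = 11595.5 kN·m/m
M_D = W·d = 1321·6.75 = 8916.8 kN·m/m
FS = M_R / M_D = 11595.5 / 8916.8 = 1.300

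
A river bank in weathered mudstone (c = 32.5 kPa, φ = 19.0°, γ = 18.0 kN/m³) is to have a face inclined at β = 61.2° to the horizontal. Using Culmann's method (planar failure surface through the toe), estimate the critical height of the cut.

H_c = 23.09 m

Culmann's analysis gives the critical failure plane at α_cr = (β + φ)/2 = (61.2 + 19.0)/2 = 40.1°, and the critical height
H_c = (4c/γ) · sinβ cosφ / [1 − cos(β − φ)]
    = (4·32.5/18.0) · sin61.2°·cos19.0° / [1 − cos(42.2°)]
    = 7.222 · 0.8763·0.9455 / [1 − 0.7408]
    = 7.222 · 0.8286 / 0.2592
    = 23.09 m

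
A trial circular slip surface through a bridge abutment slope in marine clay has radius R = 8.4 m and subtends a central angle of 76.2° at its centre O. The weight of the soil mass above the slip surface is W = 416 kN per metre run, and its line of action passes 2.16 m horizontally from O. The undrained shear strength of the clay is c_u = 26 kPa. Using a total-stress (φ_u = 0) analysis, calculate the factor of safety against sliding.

FS = 2.72

Taking moments about the centre O, the resisting moment is provided by the undrained shear strength acting along the arc:
Arc length L_a = R·θ = 8.4·(76.2°·π/180) = 8.4·1.3299 = 11.17 m
M_R = c_u·L_a·R = 26·11.17·8.4 = 2439.9 kN·m/m
M_D = W·d = 416·2.16 = 898.6 kN·m/m
FS = M_R / M_D = 2439.9 / 898.6 = 2.715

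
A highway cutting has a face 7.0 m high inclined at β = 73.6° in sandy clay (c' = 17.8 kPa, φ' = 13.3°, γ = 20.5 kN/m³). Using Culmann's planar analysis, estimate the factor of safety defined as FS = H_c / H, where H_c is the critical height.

FS = 0.92

H_c = (4c'/γ) · sinβ cosφ' / [1 − cos(β − φ')]
    = (4·17.8/20.5) · sin73.6°·cos13.3° / [1 − cos60.3°]
    = 3.473 · 0.9336 / 0.5045 = 6.43 m
FS = H_c / H = 6.43 / 7.0 = 0.918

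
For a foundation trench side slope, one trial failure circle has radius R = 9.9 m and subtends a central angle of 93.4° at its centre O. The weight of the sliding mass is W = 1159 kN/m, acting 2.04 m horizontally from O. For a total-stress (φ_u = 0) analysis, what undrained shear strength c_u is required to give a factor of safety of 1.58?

FS = c_u·L_a·R / (W·d), so c_u = FS·W·d / (L_a·R).
Arc length L_a = R·θ = 9.9·(93.4°·π/180) = 9.9·1.6301 = 16.14 m
c_u = 1.58·1159·2.04 / (16.14·9.9) = 3735.7 / 159.77 = 23.38 kPa

c_u = 23.4 kPa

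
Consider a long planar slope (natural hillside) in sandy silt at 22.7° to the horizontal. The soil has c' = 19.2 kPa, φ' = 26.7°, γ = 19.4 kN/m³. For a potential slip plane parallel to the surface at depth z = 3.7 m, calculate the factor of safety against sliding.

For an infinite slope with a slip plane parallel to the surface (no pore pressure): FS = [c' + γz cos²β tanφ'] / [γz sinβ cosβ].
γz = 19.4·3.7 = 71.78 kN/m²
Numerator = 19.2 + 71.78·cos²22.7°·tan26.7° = 19.2 + 71.78·0.8511·0.5029 = 49.925 kPa
Denominator = 71.78·sin22.7°·cos22.7° = 71.78·0.3859·0.9225 = 25.555 kPa
FS = 49.925 / 25.555 = 1.954

FS = 1.95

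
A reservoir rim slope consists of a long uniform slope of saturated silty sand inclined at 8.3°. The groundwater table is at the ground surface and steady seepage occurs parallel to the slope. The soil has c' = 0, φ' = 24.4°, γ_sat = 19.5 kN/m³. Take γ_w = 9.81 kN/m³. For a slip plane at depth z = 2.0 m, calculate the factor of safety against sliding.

With seepage parallel to the slope and the water table at the surface, the effective normal stress on the slip plane uses the buoyant unit weight γ' = γ_sat − γ_w while the driving shear stress uses γ_sat:
FS = [c' + γ' z cos²β tanφ'] / [γ_sat z sinβ cosβ]
(For c' = 0 this reduces to FS = (γ'/γ_sat)·tanφ'/tanβ.)
γ' = 19.5 − 9.81 = 9.69 kN/m³
Numerator = 0.0 + 9.69·2.0·cos²8.3°·tan24.4° = 0.0 + 9.69·2.0·0.9792·0.4536 = 8.608 kPa
Denominator = 19.5·2.0·sin8.3°·cos8.3° = 19.5·2.0·0.1444·0.9895 = 5.571 kPa
FS = 8.608 / 5.571 = 1.545

FS = 1.55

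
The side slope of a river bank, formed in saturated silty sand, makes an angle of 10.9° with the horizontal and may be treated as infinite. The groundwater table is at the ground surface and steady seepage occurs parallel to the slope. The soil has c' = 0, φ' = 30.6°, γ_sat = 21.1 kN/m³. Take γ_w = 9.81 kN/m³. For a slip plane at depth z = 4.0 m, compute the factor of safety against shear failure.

FS = 1.64

With seepage parallel to the slope and the water table at the surface, the effective normal stress on the slip plane uses the buoyant unit weight γ' = γ_sat − γ_w while the driving shear stress uses γ_sat:
FS = [c' + γ' z cos²β tanφ'] / [γ_sat z sinβ cosβ]
(For c' = 0 this reduces to FS = (γ'/γ_sat)·tanφ'/tanβ.)
γ' = 21.1 − 9.81 = 11.29 kN/m³
Numerator = 0.0 + 11.29·4.0·cos²10.9°·tan30.6° = 0.0 + 11.29·4.0·0.9642·0.5914 = 25.753 kPa
Denominator = 21.1·4.0·sin10.9°·cos10.9° = 21.1·4.0·0.1891·0.9820 = 15.672 kPa
FS = 25.753 / 15.672 = 1.643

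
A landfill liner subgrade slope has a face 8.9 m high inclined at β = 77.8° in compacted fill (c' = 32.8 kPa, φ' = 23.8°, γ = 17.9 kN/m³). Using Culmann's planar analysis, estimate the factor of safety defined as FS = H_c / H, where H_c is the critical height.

FS = 1.79

H_c = (4c'/γ) · sinβ cosφ' / [1 − cos(β − φ')]
    = (4·32.8/17.9) · sin77.8°·cos23.8° / [1 − cos54.0°]
    = 7.330 · 0.8943 / 0.4122 = 15.90 m
FS = H_c / H = 15.90 / 8.9 = 1.787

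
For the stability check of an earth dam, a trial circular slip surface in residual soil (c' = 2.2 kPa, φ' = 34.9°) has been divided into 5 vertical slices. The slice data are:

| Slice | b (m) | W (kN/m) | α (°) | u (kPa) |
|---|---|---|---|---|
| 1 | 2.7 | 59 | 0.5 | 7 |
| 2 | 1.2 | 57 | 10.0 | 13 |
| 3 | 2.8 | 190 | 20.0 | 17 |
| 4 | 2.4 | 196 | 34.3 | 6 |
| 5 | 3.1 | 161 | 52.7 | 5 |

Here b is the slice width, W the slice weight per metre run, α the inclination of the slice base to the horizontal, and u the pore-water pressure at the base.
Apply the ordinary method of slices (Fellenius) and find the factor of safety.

Ordinary method of slices: FS = Σ[c'·Δl_i + (W_i cosα_i − u_i·Δl_i)·tanφ'] / Σ W_i sinα_i, with Δl_i = b_i / cosα_i.
Slice 1: Δl = 2.7/cos0.5° = 2.700 m; N'_1 = 59·cos0.5° − 7·2.700 = 40.1; c'Δl = 5.94; W sinα = 0.5
Slice 2: Δl = 1.2/cos10.0° = 1.219 m; N'_2 = 57·cos10.0° − 13·1.219 = 40.3; c'Δl = 2.68; W sinα = 9.9
Slice 3: Δl = 2.8/cos20.0° = 2.980 m; N'_3 = 190·cos20.0° − 17·2.980 = 127.9; c'Δl = 6.56; W sinα = 65.0
Slice 4: Δl = 2.4/cos34.3° = 2.905 m; N'_4 = 196·cos34.3° − 6·2.905 = 144.5; c'Δl = 6.39; W sinα = 110.5
Slice 5: Δl = 3.1/cos52.7° = 5.116 m; N'_5 = 161·cos52.7° − 5·5.116 = 72.0; c'Δl = 11.25; W sinα = 128.1
Σc'Δl = 32.8 kN/m; ΣN' = 424.7 kN/m; ΣW sinα = 313.9 kN/m
Resisting = 32.8 + 424.7·tan34.9° = 32.8 + 296.3 = 329.1 kN/m
FS = 329.1 / 313.9 = 1.048

FS = 1.05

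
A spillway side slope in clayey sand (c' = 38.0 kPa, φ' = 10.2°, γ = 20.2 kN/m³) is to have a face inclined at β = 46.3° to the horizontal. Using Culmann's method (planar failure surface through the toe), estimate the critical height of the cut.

H_c = 27.88 m

Culmann's analysis gives the critical failure plane at α_cr = (β + φ')/2 = (46.3 + 10.2)/2 = 28.2°, and the critical height
H_c = (4c'/γ) · sinβ cosφ' / [1 − cos(β − φ')]
    = (4·38.0/20.2) · sin46.3°·cos10.2° / [1 − cos(36.1°)]
    = 7.525 · 0.7230·0.9842 / [1 − 0.8080]
    = 7.525 · 0.7115 / 0.1920
    = 27.88 m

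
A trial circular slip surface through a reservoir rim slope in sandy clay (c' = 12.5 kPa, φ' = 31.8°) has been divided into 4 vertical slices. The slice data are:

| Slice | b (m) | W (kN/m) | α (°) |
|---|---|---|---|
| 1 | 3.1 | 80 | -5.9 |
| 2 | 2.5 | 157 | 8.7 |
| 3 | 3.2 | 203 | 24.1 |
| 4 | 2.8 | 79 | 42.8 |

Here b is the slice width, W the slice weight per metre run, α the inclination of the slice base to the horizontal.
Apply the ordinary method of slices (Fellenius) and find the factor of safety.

Ordinary method of slices: FS = Σ[c'·Δl_i + (W_i cosα_i)·tanφ'] / Σ W_i sinα_i, with Δl_i = b_i / cosα_i.
Slice 1: Δl = 3.1/cos(-5.9°) = 3.117 m; N'_1 = 80·cos(-5.9°) = 79.6; c'Δl = 38.96; W sinα = -8.2
Slice 2: Δl = 2.5/cos8.7° = 2.529 m; N'_2 = 157·cos8.7° = 155.2; c'Δl = 31.61; W sinα = 23.7
Slice 3: Δl = 3.2/cos24.1° = 3.506 m; N'_3 = 203·cos24.1° = 185.3; c'Δl = 43.82; W sinα = 82.9
Slice 4: Δl = 2.8/cos42.8° = 3.816 m; N'_4 = 79·cos42.8° = 58.0; c'Δl = 47.70; W sinα = 53.7
Σc'Δl = 162.1 kN/m; ΣN' = 478.0 kN/m; ΣW sinα = 152.1 kN/m
Resisting = 162.1 + 478.0·tan31.8° = 162.1 + 296.4 = 458.5 kN/m
FS = 458.5 / 152.1 = 3.015

FS = 3.01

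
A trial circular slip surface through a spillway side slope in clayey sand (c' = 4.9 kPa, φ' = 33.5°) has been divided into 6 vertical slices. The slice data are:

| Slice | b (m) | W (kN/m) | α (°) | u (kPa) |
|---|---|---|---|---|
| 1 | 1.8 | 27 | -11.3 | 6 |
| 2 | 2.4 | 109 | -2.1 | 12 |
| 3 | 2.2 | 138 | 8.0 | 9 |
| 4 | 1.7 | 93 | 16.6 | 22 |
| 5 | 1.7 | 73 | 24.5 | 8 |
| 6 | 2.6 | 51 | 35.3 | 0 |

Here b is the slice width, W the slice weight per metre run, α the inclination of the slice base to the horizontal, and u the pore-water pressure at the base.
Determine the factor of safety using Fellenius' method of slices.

FS = 3.12

Ordinary method of slices: FS = Σ[c'·Δl_i + (W_i cosα_i − u_i·Δl_i)·tanφ'] / Σ W_i sinα_i, with Δl_i = b_i / cosα_i.
Slice 1: Δl = 1.8/cos(-11.3°) = 1.836 m; N'_1 = 27·cos(-11.3°) − 6·1.836 = 15.5; c'Δl = 8.99; W sinα = -5.3
Slice 2: Δl = 2.4/cos(-2.1°) = 2.402 m; N'_2 = 109·cos(-2.1°) − 12·2.402 = 80.1; c'Δl = 11.77; W sinα = -4.0
Slice 3: Δl = 2.2/cos8.0° = 2.222 m; N'_3 = 138·cos8.0° − 9·2.222 = 116.7; c'Δl = 10.89; W sinα = 19.2
Slice 4: Δl = 1.7/cos16.6° = 1.774 m; N'_4 = 93·cos16.6° − 22·1.774 = 50.1; c'Δl = 8.69; W sinα = 26.6
Slice 5: Δl = 1.7/cos24.5° = 1.868 m; N'_5 = 73·cos24.5° − 8·1.868 = 51.5; c'Δl = 9.15; W sinα = 30.3
Slice 6: Δl = 2.6/cos35.3° = 3.186 m; N'_6 = 51·cos35.3° − 0·3.186 = 41.6; c'Δl = 15.61; W sinα = 29.5
Σc'Δl = 65.1 kN/m; ΣN' = 355.4 kN/m; ΣW sinα = 96.2 kN/m
Resisting = 65.1 + 355.4·tan33.5° = 65.1 + 235.3 = 300.4 kN/m
FS = 300.4 / 96.2 = 3.121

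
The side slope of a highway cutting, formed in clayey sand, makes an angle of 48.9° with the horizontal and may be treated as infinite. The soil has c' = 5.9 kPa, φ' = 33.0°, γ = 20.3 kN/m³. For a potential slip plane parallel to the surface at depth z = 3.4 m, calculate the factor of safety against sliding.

FS = 0.74

For an infinite slope with a slip plane parallel to the surface (no pore pressure): FS = [c' + γz cos²β tanφ'] / [γz sinβ cosβ].
γz = 20.3·3.4 = 69.02 kN/m²
Numerator = 5.9 + 69.02·cos²48.9°·tan33.0° = 5.9 + 69.02·0.4321·0.6494 = 25.270 kPa
Denominator = 69.02·sin48.9°·cos48.9° = 69.02·0.7536·0.6574 = 34.191 kPa
FS = 25.270 / 34.191 = 0.739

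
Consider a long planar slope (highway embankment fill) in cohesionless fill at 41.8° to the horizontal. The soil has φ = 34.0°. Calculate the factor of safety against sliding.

For a dry cohesionless infinite slope the factor of safety is FS = tanφ / tanβ.
FS = tan34.0° / tan41.8° = 0.6745 / 0.8941 = 0.754

FS = 0.75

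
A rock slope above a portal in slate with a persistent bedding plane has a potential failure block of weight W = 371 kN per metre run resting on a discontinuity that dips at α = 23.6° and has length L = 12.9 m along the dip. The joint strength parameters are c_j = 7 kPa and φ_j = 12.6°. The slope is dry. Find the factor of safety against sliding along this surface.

FS = 1.12

Resolving the block weight along and normal to the plane and applying the Mohr–Coulomb strength on the joint:
N' = W cosα = 371·cos23.6° = 340.0 kN/m
Driving force T = W sinα = 371·sin23.6° = 148.5 kN/m
Resisting force R = c_j·L + N'·tanφ_j = 7·12.9 + 340.0·tan12.6° = 90.3 + 76.0 = 166.3 kN/m
FS = R / T = 166.3 / 148.5 = 1.120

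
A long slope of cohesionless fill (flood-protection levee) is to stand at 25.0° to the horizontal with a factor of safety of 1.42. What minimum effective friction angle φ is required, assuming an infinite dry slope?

FS = tanφ/tanβ ⇒ tanφ = FS · tanβ = 1.42 · tan25.0° = 0.6622
φ = arctan(0.6622) = 33.51°

φ = 33.5°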